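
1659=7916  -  6257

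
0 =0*5184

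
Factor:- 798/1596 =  - 1/2 = - 2^( - 1)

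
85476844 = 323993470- 238516626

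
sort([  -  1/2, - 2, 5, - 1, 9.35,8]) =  [ - 2,-1, - 1/2, 5, 8, 9.35]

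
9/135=1/15 = 0.07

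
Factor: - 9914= - 2^1 * 4957^1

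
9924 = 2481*4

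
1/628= 1/628 = 0.00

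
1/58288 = 1/58288  =  0.00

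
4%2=0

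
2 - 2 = 0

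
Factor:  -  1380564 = - 2^2*3^4*4261^1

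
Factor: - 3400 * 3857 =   -  13113800 = - 2^3 *5^2*7^1*17^1*19^1 *29^1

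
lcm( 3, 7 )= 21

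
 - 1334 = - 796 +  - 538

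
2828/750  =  3+289/375 = 3.77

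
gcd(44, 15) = 1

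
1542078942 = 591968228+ 950110714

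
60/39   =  20/13 = 1.54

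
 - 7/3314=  - 7/3314 = - 0.00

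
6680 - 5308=1372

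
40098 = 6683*6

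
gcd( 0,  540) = 540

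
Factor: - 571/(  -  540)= 2^ (  -  2) * 3^( - 3 )*5^ ( - 1)*571^1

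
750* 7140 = 5355000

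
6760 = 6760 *1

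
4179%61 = 31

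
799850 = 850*941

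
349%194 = 155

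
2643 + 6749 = 9392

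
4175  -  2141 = 2034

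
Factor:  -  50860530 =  - 2^1*3^2 * 5^1*7^2*19^1*607^1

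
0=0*1199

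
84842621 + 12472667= 97315288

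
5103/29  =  175+28/29 = 175.97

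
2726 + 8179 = 10905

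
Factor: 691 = 691^1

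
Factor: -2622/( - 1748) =3/2 = 2^( - 1 )*3^1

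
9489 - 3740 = 5749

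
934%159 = 139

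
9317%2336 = 2309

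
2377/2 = 2377/2 = 1188.50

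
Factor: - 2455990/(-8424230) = 17^1*14447^1*842423^(  -  1 ) = 245599/842423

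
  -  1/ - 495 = 1/495 = 0.00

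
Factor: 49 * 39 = 1911 = 3^1*7^2*13^1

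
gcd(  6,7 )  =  1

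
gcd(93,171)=3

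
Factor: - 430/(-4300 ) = 2^( - 1)*5^( - 1 ) = 1/10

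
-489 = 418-907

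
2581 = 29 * 89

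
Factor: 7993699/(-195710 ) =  - 2^( - 1 )*5^(-1)*7^1*19^1 * 19571^ (-1 ) * 60103^1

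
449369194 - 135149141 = 314220053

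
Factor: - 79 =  - 79^1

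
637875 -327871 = 310004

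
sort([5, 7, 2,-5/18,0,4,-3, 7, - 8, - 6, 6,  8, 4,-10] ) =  [-10,  -  8, - 6, - 3 , - 5/18,0  ,  2 , 4, 4,5, 6, 7,  7 , 8 ]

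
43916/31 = 1416 + 20/31 = 1416.65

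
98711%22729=7795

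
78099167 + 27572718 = 105671885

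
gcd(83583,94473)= 9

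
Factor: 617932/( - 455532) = -3^( - 1) * 11^( - 1) *17^(-1)*761^1 = - 761/561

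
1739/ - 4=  - 1739/4 = -434.75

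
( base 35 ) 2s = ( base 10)98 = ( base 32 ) 32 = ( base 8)142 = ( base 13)77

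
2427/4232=2427/4232 = 0.57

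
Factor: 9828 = 2^2*3^3*7^1*13^1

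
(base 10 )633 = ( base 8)1171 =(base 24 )129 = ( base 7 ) 1563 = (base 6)2533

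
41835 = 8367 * 5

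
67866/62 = 1094 + 19/31 = 1094.61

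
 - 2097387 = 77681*( - 27)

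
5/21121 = 5/21121=0.00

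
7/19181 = 7/19181 = 0.00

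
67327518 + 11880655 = 79208173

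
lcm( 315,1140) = 23940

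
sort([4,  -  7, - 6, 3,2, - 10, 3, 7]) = [ - 10,  -  7, - 6,2, 3,3, 4,7]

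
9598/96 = 4799/48  =  99.98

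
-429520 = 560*( - 767)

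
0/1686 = 0 = 0.00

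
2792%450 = 92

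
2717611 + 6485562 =9203173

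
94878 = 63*1506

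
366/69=5 + 7/23 =5.30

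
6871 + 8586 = 15457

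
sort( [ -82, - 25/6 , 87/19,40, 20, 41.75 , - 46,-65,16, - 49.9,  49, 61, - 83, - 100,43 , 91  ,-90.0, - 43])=[ - 100,-90.0, - 83, - 82, - 65, - 49.9, - 46,  -  43, - 25/6, 87/19, 16, 20, 40, 41.75,43,49 , 61,91 ]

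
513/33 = 171/11= 15.55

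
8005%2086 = 1747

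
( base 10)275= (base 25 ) B0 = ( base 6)1135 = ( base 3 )101012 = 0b100010011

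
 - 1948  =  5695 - 7643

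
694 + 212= 906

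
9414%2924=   642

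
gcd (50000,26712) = 8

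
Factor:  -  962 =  - 2^1*13^1* 37^1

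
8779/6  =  1463+ 1/6 = 1463.17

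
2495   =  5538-3043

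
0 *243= 0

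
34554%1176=450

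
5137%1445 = 802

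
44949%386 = 173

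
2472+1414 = 3886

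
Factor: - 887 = -887^1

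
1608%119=61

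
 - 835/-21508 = 835/21508 = 0.04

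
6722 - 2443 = 4279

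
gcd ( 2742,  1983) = 3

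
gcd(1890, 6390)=90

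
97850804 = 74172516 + 23678288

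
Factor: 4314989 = 7^2*107^1 * 823^1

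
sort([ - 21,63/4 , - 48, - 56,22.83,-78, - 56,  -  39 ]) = [ - 78, - 56,-56, - 48, - 39,  -  21, 63/4, 22.83] 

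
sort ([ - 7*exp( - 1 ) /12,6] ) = [ - 7*exp ( - 1 ) /12,6]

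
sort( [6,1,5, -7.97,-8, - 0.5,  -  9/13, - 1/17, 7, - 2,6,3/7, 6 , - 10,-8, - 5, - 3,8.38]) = [ - 10,  -  8, - 8, - 7.97, - 5, - 3 ,-2, - 9/13, - 0.5, - 1/17,3/7,1, 5,  6, 6,6 , 7 , 8.38 ] 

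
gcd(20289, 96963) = 3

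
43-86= - 43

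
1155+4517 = 5672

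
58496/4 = 14624 = 14624.00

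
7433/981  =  7433/981   =  7.58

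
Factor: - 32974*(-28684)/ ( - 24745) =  - 2^3*5^( - 1 )*7^ ( - 2)*71^1*16487^1 = - 9364616/245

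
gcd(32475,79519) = 1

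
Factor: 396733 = 396733^1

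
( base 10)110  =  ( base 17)68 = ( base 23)4I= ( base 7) 215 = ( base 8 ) 156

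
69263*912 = 63167856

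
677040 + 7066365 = 7743405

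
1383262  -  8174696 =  - 6791434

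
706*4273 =3016738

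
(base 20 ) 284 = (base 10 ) 964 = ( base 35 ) rj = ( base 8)1704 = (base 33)t7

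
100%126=100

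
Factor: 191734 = 2^1 * 37^1*2591^1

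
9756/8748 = 1 + 28/243 = 1.12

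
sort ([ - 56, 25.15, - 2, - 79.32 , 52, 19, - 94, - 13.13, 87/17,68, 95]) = [ - 94, - 79.32,  -  56, - 13.13, - 2,87/17, 19, 25.15, 52, 68, 95 ]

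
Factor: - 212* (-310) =2^3*5^1*31^1*53^1=65720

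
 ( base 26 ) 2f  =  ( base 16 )43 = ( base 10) 67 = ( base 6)151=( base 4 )1003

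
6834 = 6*1139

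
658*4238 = 2788604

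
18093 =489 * 37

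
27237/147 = 1297/7 = 185.29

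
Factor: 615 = 3^1*5^1*41^1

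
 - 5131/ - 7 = 733/1 = 733.00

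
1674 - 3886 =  - 2212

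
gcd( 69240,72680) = 40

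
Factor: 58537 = 58537^1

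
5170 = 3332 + 1838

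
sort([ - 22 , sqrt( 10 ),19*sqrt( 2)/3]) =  [ - 22 , sqrt (10) , 19*sqrt ( 2 ) /3]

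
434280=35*12408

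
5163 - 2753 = 2410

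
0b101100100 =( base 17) 13G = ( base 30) BQ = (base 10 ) 356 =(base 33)AQ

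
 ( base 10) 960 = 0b1111000000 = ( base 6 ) 4240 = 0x3C0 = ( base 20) 280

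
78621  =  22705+55916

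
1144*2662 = 3045328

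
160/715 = 32/143 = 0.22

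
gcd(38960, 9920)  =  80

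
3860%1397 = 1066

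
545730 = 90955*6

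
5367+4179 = 9546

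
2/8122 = 1/4061 = 0.00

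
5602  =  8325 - 2723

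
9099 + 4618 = 13717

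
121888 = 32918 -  - 88970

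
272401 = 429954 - 157553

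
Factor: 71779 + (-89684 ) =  - 5^1*3581^1 = -17905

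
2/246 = 1/123 = 0.01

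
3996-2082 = 1914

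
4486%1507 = 1472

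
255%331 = 255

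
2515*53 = 133295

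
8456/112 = 75 + 1/2 = 75.50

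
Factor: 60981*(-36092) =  - 2200926252   =  - 2^2*3^1*7^1*1289^1*20327^1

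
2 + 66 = 68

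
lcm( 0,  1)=0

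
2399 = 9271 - 6872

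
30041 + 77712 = 107753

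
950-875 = 75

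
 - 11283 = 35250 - 46533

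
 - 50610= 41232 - 91842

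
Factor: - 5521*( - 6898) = 2^1*3449^1* 5521^1 = 38083858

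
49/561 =49/561 =0.09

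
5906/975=6 + 56/975=6.06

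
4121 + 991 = 5112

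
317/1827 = 317/1827 = 0.17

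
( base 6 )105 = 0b101001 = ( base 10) 41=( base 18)25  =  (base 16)29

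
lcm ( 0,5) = 0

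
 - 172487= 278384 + -450871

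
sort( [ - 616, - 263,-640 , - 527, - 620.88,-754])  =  [ -754, - 640, - 620.88, - 616,-527, - 263 ] 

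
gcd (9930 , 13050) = 30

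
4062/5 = 812  +  2/5=812.40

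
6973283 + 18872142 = 25845425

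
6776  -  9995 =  - 3219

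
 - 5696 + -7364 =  - 13060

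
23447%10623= 2201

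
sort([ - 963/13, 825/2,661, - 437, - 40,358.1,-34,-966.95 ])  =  [ -966.95, - 437,-963/13,-40, - 34, 358.1 , 825/2, 661 ] 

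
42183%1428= 771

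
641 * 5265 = 3374865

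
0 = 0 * 1056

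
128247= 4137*31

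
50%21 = 8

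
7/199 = 7/199 =0.04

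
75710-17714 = 57996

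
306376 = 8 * 38297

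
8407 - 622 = 7785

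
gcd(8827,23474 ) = 97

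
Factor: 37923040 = 2^5*5^1*237019^1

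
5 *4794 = 23970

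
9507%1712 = 947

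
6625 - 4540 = 2085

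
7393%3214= 965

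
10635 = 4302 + 6333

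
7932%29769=7932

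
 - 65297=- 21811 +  - 43486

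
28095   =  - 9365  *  ( - 3)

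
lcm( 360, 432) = 2160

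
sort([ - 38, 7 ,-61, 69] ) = [ - 61,-38, 7 , 69 ] 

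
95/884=95/884  =  0.11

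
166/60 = 2 + 23/30 = 2.77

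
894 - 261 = 633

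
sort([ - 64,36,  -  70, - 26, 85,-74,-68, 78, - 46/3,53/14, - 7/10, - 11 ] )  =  [ - 74,  -  70, - 68, - 64,-26, - 46/3,  -  11, - 7/10, 53/14,  36,78,85 ]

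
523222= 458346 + 64876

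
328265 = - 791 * ( - 415 ) 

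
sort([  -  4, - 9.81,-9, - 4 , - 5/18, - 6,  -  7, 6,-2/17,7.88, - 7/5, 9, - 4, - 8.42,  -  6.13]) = [ - 9.81, - 9, - 8.42, - 7,-6.13, - 6,-4, - 4, - 4, - 7/5 ,  -  5/18,-2/17, 6,7.88 , 9]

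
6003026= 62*96823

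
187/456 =187/456 =0.41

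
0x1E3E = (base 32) 7hu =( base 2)1111000111110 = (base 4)1320332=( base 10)7742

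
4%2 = 0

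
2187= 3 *729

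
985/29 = 33 + 28/29 = 33.97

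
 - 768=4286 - 5054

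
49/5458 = 49/5458 = 0.01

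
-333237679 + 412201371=78963692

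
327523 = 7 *46789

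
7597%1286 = 1167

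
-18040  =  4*( - 4510 )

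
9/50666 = 9/50666 = 0.00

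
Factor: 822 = 2^1*3^1*137^1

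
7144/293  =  24 + 112/293  =  24.38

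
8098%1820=818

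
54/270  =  1/5  =  0.20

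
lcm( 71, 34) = 2414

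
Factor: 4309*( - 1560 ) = - 6722040   =  -2^3*3^1 * 5^1*13^1 * 31^1 * 139^1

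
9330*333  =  3106890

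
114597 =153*749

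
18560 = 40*464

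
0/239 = 0 = 0.00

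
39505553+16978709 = 56484262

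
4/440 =1/110= 0.01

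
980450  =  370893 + 609557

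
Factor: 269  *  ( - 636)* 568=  - 2^5*3^1*53^1 * 71^1* 269^1=- 97175712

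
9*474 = 4266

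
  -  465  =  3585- 4050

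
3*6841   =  20523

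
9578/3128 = 3 + 97/1564 = 3.06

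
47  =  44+3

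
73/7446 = 1/102 = 0.01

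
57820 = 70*826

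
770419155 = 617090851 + 153328304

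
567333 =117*4849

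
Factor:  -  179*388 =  -69452 = -2^2*97^1 * 179^1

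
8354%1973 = 462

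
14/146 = 7/73 = 0.10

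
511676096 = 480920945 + 30755151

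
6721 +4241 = 10962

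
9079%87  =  31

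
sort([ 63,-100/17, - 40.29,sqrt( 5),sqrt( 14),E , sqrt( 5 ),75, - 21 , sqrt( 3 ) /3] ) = [-40.29, - 21,-100/17,sqrt(3 ) /3,sqrt( 5 ),  sqrt( 5),E,  sqrt(14 ), 63,75 ] 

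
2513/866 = 2  +  781/866 = 2.90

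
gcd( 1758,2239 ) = 1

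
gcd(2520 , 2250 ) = 90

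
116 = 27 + 89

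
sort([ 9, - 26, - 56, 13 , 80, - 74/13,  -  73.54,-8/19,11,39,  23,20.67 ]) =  [ - 73.54 ,-56, - 26, - 74/13 , - 8/19 , 9,11 , 13,  20.67,23, 39,80 ]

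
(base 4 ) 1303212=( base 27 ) A40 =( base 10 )7398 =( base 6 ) 54130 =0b1110011100110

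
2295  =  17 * 135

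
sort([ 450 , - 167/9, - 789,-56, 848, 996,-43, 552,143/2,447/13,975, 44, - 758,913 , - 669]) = [ - 789, - 758,-669,-56 ,  -  43, - 167/9, 447/13,44 , 143/2 , 450,552,848, 913,975 , 996] 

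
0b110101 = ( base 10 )53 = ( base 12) 45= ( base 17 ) 32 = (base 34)1J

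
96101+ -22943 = 73158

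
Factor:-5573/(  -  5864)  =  2^(  -  3)*733^( - 1) * 5573^1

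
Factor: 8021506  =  2^1*647^1*6199^1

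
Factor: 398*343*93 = 12695802 = 2^1 * 3^1*7^3*31^1*199^1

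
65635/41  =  1600 +35/41 = 1600.85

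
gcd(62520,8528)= 8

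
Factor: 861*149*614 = 78769446 =2^1*3^1*7^1*41^1 *149^1 * 307^1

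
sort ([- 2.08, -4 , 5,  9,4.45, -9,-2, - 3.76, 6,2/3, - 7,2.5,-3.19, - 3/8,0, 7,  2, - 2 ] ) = [-9,  -  7, - 4, - 3.76, - 3.19, - 2.08,  -  2,  -  2, - 3/8,0,2/3,  2,2.5,4.45, 5 , 6,7, 9]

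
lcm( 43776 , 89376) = 2145024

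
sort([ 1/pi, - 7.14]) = [ - 7.14, 1/pi]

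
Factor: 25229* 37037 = 7^1*11^1 * 13^1*37^1*  25229^1 = 934406473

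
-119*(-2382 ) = 283458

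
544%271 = 2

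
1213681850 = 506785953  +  706895897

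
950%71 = 27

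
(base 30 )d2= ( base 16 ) 188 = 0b110001000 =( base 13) 242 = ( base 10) 392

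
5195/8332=5195/8332 = 0.62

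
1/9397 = 1/9397= 0.00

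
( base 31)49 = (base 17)7e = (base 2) 10000101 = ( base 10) 133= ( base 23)5i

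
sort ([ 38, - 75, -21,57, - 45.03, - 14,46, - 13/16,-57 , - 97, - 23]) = [ - 97, - 75, - 57, - 45.03, - 23,-21, - 14 ,-13/16 , 38 , 46,57]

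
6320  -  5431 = 889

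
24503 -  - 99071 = 123574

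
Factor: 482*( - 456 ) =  - 219792=- 2^4*3^1*19^1*241^1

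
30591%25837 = 4754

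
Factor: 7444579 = 7444579^1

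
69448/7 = 69448/7= 9921.14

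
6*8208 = 49248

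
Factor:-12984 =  - 2^3*3^1*541^1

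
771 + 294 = 1065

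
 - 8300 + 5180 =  - 3120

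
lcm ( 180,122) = 10980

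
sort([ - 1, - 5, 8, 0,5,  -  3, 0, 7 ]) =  [ - 5,  -  3,-1, 0, 0,5, 7, 8]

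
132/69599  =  132/69599 = 0.00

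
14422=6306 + 8116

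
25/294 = 25/294 = 0.09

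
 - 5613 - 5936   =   -11549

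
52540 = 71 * 740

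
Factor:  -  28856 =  - 2^3*3607^1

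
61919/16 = 3869 + 15/16 = 3869.94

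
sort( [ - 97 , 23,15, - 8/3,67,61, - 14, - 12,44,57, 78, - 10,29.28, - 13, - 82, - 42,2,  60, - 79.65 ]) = [  -  97, - 82,-79.65, - 42 , - 14 , - 13, - 12,-10, -8/3, 2,15, 23,29.28,  44, 57,60,  61,67, 78]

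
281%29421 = 281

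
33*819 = 27027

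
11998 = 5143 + 6855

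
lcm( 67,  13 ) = 871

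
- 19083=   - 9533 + - 9550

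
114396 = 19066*6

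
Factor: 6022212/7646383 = 2^2*3^1*7^1*37^( - 1 ) * 47^(-1)*4397^( - 1)*71693^1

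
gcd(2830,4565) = 5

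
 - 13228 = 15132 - 28360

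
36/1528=9/382 = 0.02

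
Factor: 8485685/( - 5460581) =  - 5^1*7^(-1 )*13^1*6871^1*41057^( - 1) = - 446615/287399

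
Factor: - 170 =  - 2^1*5^1*17^1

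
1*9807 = 9807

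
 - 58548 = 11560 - 70108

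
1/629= 1/629 = 0.00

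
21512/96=224+ 1/12 = 224.08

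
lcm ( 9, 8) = 72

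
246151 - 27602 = 218549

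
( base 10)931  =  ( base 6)4151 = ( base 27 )17d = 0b1110100011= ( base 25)1C6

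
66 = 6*11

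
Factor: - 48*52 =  - 2^6*3^1*13^1=- 2496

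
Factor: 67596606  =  2^1*3^4*7^1*11^1*5419^1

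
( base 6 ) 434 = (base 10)166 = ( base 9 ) 204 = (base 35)4q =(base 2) 10100110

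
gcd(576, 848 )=16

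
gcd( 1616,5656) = 808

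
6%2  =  0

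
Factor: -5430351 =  - 3^1*97^1*18661^1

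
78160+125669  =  203829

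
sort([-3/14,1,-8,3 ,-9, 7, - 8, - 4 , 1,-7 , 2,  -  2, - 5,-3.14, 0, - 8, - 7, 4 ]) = [  -  9,-8, - 8, - 8, - 7,-7, - 5,  -  4,-3.14, - 2, - 3/14,0,1,1,2, 3,4, 7]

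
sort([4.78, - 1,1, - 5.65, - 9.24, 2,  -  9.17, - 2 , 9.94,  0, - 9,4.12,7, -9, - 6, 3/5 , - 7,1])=[-9.24,  -  9.17, - 9 , - 9, - 7, - 6,  -  5.65, - 2,-1,0,3/5,1, 1,2 , 4.12,4.78,7, 9.94 ]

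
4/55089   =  4/55089 = 0.00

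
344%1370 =344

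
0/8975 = 0 = 0.00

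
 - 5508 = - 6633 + 1125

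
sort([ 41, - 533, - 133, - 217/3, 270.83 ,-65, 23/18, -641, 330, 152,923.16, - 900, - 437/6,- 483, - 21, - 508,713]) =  [ - 900, - 641,- 533, - 508, - 483, - 133, - 437/6,-217/3,- 65, - 21, 23/18, 41 , 152, 270.83, 330, 713, 923.16 ] 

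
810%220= 150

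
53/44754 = 53/44754 = 0.00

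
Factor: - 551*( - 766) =422066  =  2^1*19^1*29^1*383^1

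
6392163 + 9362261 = 15754424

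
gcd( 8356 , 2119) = 1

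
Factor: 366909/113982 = 779/242 = 2^( - 1 ) * 11^(  -  2)*19^1*41^1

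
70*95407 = 6678490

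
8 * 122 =976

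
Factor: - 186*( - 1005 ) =186930 =2^1*3^2*5^1*31^1*67^1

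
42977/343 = 42977/343 =125.30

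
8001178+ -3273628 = 4727550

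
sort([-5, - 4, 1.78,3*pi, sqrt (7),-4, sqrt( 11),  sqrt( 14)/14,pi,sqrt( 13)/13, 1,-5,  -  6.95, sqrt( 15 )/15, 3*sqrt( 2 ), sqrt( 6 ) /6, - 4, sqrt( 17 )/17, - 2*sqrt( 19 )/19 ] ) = [ - 6.95, - 5, - 5,-4, - 4,-4 ,-2*sqrt( 19) /19, sqrt( 17) /17,sqrt( 15 )/15,sqrt( 14)/14, sqrt (13)/13,sqrt( 6)/6,1,  1.78,  sqrt( 7 ),pi,sqrt(11),3*sqrt( 2 ),3 * pi] 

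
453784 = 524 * 866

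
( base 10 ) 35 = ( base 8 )43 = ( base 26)19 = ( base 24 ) 1b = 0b100011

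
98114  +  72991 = 171105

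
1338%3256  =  1338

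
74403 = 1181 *63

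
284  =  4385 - 4101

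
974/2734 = 487/1367 =0.36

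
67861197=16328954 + 51532243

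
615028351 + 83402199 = 698430550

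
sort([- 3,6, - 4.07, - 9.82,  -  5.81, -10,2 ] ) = [ - 10, - 9.82, -5.81, - 4.07, - 3, 2, 6 ] 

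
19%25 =19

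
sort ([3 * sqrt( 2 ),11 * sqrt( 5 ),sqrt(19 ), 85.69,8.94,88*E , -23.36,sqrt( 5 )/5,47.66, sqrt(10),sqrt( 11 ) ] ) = [ - 23.36,  sqrt( 5)/5 , sqrt(10), sqrt( 11),3*sqrt( 2),sqrt (19),8.94, 11*sqrt( 5 ),47.66 , 85.69, 88*E ] 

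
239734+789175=1028909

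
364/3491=364/3491 = 0.10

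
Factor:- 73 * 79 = - 5767 = -  73^1*79^1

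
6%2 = 0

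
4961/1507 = 451/137 = 3.29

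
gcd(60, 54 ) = 6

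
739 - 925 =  - 186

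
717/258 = 239/86 = 2.78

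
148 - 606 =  - 458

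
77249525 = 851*90775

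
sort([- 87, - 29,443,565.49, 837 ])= [ - 87, - 29,443,565.49, 837 ] 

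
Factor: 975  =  3^1*5^2*13^1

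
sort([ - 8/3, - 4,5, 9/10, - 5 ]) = [ - 5, - 4, - 8/3, 9/10, 5]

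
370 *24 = 8880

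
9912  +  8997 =18909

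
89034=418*213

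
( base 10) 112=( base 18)64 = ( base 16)70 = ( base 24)4g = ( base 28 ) 40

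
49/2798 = 49/2798=0.02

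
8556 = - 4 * (-2139)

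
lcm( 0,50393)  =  0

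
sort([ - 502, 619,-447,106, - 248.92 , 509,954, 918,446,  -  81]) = [ - 502,  -  447 ,  -  248.92, - 81,106 , 446,509, 619, 918, 954]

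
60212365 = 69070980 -8858615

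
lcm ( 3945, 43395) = 43395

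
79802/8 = 39901/4 = 9975.25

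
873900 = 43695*20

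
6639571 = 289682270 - 283042699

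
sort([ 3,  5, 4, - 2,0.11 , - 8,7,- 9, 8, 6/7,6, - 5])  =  [  -  9,- 8, - 5, - 2, 0.11,6/7, 3, 4,5,6, 7,8 ]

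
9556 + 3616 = 13172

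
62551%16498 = 13057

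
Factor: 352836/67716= 3^2*11^1*19^ ( - 1) = 99/19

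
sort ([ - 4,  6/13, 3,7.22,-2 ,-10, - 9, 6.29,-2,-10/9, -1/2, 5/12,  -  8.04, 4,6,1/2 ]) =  [-10,-9, - 8.04,-4, - 2,-2, - 10/9,  -  1/2,  5/12,6/13,1/2, 3, 4, 6,  6.29 , 7.22 ]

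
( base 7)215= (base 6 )302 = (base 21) 55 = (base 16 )6E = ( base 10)110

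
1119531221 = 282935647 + 836595574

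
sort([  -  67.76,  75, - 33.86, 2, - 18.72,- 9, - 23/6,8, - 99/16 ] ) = [ - 67.76, - 33.86, - 18.72, - 9, - 99/16, - 23/6, 2, 8,75]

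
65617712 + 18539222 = 84156934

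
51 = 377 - 326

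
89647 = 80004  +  9643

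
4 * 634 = 2536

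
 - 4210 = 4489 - 8699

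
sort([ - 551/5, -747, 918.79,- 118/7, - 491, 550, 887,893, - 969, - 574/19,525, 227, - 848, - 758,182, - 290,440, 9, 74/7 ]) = [  -  969 , - 848,-758,-747, - 491, - 290, - 551/5,-574/19,- 118/7 , 9 , 74/7  ,  182,227,440,  525,550,887 , 893, 918.79] 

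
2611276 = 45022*58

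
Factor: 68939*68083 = 4693573937  =  13^1*103^1*661^1  *  5303^1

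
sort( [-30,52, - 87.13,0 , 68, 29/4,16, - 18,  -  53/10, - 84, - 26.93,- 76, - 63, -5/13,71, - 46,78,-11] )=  [ - 87.13, - 84, - 76, - 63, - 46,-30, - 26.93 ,-18, - 11,-53/10,-5/13,0,  29/4,16, 52,68,71, 78 ]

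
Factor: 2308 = 2^2*577^1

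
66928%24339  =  18250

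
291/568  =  291/568 = 0.51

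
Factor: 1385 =5^1*277^1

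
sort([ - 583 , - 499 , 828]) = [ - 583, - 499,  828] 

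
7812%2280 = 972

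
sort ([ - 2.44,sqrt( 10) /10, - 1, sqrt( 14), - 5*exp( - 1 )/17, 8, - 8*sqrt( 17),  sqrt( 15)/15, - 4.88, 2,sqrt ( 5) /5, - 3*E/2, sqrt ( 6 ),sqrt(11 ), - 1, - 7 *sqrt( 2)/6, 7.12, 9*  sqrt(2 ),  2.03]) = [ - 8*sqrt (17),  -  4.88, -3*E/2,- 2.44  ,  -  7*sqrt(  2) /6, - 1,  -  1,-5*exp( - 1) /17, sqrt ( 15)/15, sqrt(10 ) /10,sqrt( 5 )/5,2, 2.03,sqrt(6), sqrt( 11),sqrt(14), 7.12, 8, 9*sqrt( 2)]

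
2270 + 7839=10109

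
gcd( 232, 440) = 8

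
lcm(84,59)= 4956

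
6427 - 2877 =3550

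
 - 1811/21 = -1811/21 = -86.24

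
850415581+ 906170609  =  1756586190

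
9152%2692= 1076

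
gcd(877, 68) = 1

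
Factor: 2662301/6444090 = 2^(-1 )*3^( - 3) *5^ ( - 1 )*29^( - 1) * 127^1*823^( - 1 )*20963^1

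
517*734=379478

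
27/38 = 27/38 = 0.71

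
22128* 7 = 154896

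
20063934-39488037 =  - 19424103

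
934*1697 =1584998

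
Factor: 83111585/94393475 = 16622317/18878695 = 5^ ( - 1) *11^(-1)*37^(-1)*61^1 * 269^1*1013^1*9277^( - 1)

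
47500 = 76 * 625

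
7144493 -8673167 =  - 1528674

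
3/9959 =3/9959 =0.00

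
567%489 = 78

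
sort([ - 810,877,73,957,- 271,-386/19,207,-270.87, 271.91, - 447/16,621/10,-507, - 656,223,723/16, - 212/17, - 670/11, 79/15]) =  [-810,-656, - 507 , - 271 ,-270.87,-670/11,  -  447/16, - 386/19, - 212/17, 79/15, 723/16,621/10,73,207,223, 271.91 , 877,957 ] 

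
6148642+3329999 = 9478641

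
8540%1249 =1046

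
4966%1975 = 1016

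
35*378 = 13230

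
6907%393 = 226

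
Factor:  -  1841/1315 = -7/5 =- 5^( - 1)*7^1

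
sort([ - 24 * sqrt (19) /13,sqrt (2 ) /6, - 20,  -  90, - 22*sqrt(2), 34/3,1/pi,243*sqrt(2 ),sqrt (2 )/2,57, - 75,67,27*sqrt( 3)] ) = [ - 90,-75,- 22*sqrt( 2 ) , - 20, - 24*sqrt ( 19) /13, sqrt(2) /6,  1/pi,sqrt( 2) /2, 34/3,27 * sqrt( 3), 57,67,243*sqrt( 2)] 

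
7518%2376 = 390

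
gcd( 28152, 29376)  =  1224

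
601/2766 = 601/2766 = 0.22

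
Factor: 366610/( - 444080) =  - 601/728  =  - 2^( - 3 )* 7^( - 1) * 13^(  -  1 )*601^1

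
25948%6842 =5422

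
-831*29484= -24501204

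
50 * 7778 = 388900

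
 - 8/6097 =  - 8/6097 = - 0.00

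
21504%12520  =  8984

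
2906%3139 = 2906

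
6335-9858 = -3523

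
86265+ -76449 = 9816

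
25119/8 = 25119/8 = 3139.88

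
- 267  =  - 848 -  - 581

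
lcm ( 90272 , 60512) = 5506592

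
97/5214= 97/5214 = 0.02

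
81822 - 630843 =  - 549021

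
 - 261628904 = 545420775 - 807049679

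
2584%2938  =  2584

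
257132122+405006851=662138973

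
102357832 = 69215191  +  33142641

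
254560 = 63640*4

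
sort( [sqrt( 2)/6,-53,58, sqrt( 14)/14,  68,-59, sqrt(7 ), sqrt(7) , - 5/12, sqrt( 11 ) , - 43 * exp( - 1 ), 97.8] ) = [ - 59, - 53, - 43 * exp( - 1 ), - 5/12,sqrt( 2 )/6,  sqrt( 14) /14, sqrt(  7 ) , sqrt( 7), sqrt(11 ) , 58 , 68,  97.8 ] 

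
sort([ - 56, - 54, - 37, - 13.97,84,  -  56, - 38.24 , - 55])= [ - 56, - 56 ,- 55, - 54 , - 38.24, - 37, - 13.97,84]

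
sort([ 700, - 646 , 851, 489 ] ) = [ - 646, 489, 700, 851]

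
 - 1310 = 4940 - 6250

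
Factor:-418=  - 2^1 * 11^1*19^1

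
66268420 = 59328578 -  - 6939842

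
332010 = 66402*5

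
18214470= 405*44974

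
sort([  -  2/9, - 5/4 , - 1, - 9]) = [ - 9, - 5/4, - 1, - 2/9] 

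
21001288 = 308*68186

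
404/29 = 404/29=13.93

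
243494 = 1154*211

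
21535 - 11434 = 10101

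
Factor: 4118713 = 277^1 * 14869^1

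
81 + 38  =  119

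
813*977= 794301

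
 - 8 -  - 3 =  - 5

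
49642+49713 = 99355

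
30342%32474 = 30342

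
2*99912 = 199824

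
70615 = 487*145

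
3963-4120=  -157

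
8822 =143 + 8679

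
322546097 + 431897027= 754443124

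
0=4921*0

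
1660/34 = 830/17 = 48.82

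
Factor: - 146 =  - 2^1*73^1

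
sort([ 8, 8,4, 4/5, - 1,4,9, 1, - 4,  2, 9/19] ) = [-4,  -  1,9/19,4/5,1 , 2,4, 4,  8,8, 9 ] 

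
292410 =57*5130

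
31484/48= 7871/12 =655.92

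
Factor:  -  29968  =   - 2^4*1873^1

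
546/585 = 14/15 = 0.93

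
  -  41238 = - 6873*6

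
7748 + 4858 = 12606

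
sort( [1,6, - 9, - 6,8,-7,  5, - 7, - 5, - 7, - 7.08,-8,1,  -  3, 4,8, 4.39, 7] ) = [ - 9, - 8, - 7.08, - 7, - 7, - 7,-6, - 5 , - 3,1,1, 4, 4.39,5,6,7 , 8, 8 ]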